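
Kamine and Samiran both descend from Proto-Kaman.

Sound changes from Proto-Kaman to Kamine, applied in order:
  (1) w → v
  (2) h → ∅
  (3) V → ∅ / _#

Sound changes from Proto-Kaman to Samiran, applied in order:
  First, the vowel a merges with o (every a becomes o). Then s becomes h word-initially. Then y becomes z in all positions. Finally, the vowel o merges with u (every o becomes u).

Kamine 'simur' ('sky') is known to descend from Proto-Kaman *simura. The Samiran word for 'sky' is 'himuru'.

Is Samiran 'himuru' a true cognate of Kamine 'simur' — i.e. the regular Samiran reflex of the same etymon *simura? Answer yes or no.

Derive the expected Samiran reflex of *simura:
Samiran: *simura > simuro > himuro > himuru  (by vowel merger, debuccalisation, vowel merger)
Samiran 'himuru' matches the regular reflex exactly, so the pair is cognate.

yes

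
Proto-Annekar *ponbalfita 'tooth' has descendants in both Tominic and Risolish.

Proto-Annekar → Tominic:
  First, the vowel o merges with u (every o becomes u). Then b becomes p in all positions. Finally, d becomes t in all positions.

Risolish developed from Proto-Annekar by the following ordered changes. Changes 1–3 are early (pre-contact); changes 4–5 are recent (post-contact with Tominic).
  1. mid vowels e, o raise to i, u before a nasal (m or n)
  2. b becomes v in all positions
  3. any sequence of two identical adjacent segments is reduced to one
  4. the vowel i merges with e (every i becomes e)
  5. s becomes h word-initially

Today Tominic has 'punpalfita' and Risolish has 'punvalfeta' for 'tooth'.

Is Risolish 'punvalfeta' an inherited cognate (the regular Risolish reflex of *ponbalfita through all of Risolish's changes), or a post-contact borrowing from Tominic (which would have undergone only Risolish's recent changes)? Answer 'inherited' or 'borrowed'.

inherited

If inherited, *ponbalfita would pass through all of Risolish's changes:
Risolish: *ponbalfita > punbalfita > punvalfita > punvalfeta  (by pre-nasal raising, unconditioned shift, vowel merger)
If borrowed from Tominic 'punpalfita' after the early changes, it would undergo only the recent ones:
  rule 4 (vowel merger): punpalfita → punpalfeta
  rule 5 (debuccalisation): no change (punpalfeta)
  ⇒ as a loan: punpalfeta
Risolish 'punvalfeta' matches the inherited outcome exactly, so it is an inherited cognate, not a loan.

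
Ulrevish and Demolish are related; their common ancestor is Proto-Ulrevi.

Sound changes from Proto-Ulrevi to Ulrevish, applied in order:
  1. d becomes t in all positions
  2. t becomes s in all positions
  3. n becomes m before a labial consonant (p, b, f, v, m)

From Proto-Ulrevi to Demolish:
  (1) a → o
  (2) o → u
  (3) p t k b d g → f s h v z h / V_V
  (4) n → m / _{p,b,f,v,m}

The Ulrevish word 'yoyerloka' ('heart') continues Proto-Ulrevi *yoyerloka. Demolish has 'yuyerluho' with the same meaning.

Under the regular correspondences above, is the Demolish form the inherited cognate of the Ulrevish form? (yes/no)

no

Derive the expected Demolish reflex of *yoyerloka:
Demolish: *yoyerloka
  yoyerloka → yoyerloko   [vowel merger]
  yoyerloko → yuyerluku   [vowel merger]
  yuyerluku → yuyerluhu   [intervocalic lenition]
  yuyerluhu (rule 4 does not apply)
  giving Demolish yuyerluhu.
The regular Demolish reflex would be 'yuyerluhu', but the attested form is 'yuyerluho'. The correspondence is irregular, so they are not cognates (the Demolish form has a different source).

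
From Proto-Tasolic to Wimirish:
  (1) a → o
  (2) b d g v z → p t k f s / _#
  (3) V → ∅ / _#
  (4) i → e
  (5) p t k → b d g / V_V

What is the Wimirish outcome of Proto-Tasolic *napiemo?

Wimirish: *napiemo
  napiemo → nopiemo   [vowel merger]
  nopiemo (rule 2 does not apply)
  nopiemo → nopiem   [apocope]
  nopiem → nopeem   [vowel merger]
  nopeem → nobeem   [intervocalic voicing]
  giving Wimirish nobeem.

nobeem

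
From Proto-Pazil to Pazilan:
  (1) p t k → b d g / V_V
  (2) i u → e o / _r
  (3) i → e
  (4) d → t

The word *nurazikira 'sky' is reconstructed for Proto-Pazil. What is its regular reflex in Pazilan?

norazegera

Pazilan: *nurazikira
  nurazikira → nurazigira   [intervocalic voicing]
  nurazigira → norazigera   [pre-rhotic lowering]
  norazigera → norazegera   [vowel merger]
  norazegera (rule 4 does not apply)
  giving Pazilan norazegera.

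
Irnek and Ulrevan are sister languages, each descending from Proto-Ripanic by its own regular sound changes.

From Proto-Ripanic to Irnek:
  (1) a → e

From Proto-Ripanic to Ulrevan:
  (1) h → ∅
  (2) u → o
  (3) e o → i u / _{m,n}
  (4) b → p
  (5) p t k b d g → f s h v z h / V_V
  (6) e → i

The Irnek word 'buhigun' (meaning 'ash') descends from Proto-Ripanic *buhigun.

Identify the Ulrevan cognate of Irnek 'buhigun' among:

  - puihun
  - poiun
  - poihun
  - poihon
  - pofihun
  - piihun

Ulrevan: *buhigun
  buhigun → buigun   [h-loss]
  buigun → boigon   [vowel merger]
  boigon → boigun   [pre-nasal raising]
  boigun → poigun   [unconditioned shift]
  poigun → poihun   [intervocalic lenition]
  poihun (rule 6 does not apply)
  giving Ulrevan poihun.
Only 'poihun' matches the regular Ulrevan development of *buhigun.

poihun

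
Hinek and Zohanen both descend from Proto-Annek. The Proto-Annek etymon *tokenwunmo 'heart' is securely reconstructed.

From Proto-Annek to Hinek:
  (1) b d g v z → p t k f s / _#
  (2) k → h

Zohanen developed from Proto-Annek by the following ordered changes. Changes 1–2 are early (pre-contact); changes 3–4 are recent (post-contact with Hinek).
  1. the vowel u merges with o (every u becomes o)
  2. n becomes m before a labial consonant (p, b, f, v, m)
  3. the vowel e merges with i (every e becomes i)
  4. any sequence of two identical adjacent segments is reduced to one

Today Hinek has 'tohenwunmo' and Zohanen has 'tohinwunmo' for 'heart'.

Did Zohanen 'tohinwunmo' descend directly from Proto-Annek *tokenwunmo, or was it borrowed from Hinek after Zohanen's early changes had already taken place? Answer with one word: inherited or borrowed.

If inherited, *tokenwunmo would pass through all of Zohanen's changes:
Zohanen: start from *tokenwunmo.
  rule 1 (vowel merger): tokenwunmo → tokenwonmo
  rule 2 (nasal place assimilation): tokenwonmo → tokenwommo
  rule 3 (vowel merger): tokenwommo → tokinwommo
  rule 4 (degemination): tokinwommo → tokinwomo
  ⇒ Zohanen tokinwomo
If borrowed from Hinek 'tohenwunmo' after the early changes, it would undergo only the recent ones:
  rule 3 (vowel merger): tohenwunmo → tohinwunmo
  rule 4 (degemination): no change (tohinwunmo)
  ⇒ as a loan: tohinwunmo
Zohanen 'tohinwunmo' matches the loan outcome 'tohinwunmo', not the inherited 'tokinwomo' — it skipped the early Zohanen changes, so it was borrowed from Hinek.

borrowed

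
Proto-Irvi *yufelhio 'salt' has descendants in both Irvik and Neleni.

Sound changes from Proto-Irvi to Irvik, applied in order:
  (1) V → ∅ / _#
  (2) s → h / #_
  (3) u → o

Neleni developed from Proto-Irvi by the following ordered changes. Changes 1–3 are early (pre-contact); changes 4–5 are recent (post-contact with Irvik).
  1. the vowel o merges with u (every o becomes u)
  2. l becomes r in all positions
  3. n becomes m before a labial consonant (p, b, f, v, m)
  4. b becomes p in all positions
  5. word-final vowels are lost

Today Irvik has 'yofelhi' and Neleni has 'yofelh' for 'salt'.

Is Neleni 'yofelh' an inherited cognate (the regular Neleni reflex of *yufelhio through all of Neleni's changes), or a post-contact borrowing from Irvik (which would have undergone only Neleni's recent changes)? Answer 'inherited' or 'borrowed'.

borrowed

If inherited, *yufelhio would pass through all of Neleni's changes:
Neleni: *yufelhio > yufelhiu > yuferhiu > yuferhi  (by vowel merger, unconditioned shift, apocope)
If borrowed from Irvik 'yofelhi' after the early changes, it would undergo only the recent ones:
  rule 4 (unconditioned shift): no change (yofelhi)
  rule 5 (apocope): yofelhi → yofelh
  ⇒ as a loan: yofelh
Neleni 'yofelh' matches the loan outcome 'yofelh', not the inherited 'yuferhi' — it skipped the early Neleni changes, so it was borrowed from Irvik.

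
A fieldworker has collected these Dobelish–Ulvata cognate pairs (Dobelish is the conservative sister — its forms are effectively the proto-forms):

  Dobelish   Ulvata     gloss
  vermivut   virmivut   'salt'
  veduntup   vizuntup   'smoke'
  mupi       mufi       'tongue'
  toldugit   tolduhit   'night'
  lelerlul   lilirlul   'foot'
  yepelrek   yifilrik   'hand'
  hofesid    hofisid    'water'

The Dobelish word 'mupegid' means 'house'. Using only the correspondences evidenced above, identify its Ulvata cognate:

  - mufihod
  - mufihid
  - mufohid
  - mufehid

yepelrek ~ yifilrik — Dobelish p corresponds to Ulvata f between vowels (before a front vowel).
veduntup ~ vizuntup, lelerlul ~ lilirlul — Dobelish e corresponds to Ulvata i after a consonant, before a consonant other than r, m, n, p, b, f, v.
toldugit ~ tolduhit — Dobelish g corresponds to Ulvata h between vowels (before a front vowel).
Applying these to Dobelish 'mupegid':
  mupegid → mufegid   (p→f between vowels (before a front vowel))
  mufegid → mufigid   (e→i after a consonant, before a consonant other than r, m, n, p, b, f, v)
  mufigid → mufihid   (g→h between vowels (before a front vowel))
So the Ulvata cognate is 'mufihid'.

mufihid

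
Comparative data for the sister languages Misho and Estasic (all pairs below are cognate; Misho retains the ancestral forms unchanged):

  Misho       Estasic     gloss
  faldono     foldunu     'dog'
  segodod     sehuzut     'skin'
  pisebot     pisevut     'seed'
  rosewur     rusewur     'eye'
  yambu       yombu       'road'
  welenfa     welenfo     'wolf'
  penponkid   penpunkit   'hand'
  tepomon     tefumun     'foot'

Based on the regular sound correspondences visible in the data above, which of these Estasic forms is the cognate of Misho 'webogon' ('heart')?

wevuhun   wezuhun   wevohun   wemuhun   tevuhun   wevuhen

pisebot ~ pisevut — Misho b corresponds to Estasic v between vowels (before a back vowel).
segodod ~ sehuzut, pisebot ~ pisevut — Misho o corresponds to Estasic u after a consonant, before a consonant other than r, m, n, p, b, f, v.
segodod ~ sehuzut — Misho g corresponds to Estasic h between vowels (before a back vowel).
faldono ~ foldunu, penponkid ~ penpunkit — Misho o corresponds to Estasic u after a consonant, before a nasal.
Applying these to Misho 'webogon':
  webogon → wevogon   (b→v between vowels (before a back vowel))
  wevogon → wevugon   (o→u after a consonant, before a consonant other than r, m, n, p, b, f, v)
  wevugon → wevuhon   (g→h between vowels (before a back vowel))
  wevuhon → wevuhun   (o→u after a consonant, before a nasal)
So the Estasic cognate is 'wevuhun'.

wevuhun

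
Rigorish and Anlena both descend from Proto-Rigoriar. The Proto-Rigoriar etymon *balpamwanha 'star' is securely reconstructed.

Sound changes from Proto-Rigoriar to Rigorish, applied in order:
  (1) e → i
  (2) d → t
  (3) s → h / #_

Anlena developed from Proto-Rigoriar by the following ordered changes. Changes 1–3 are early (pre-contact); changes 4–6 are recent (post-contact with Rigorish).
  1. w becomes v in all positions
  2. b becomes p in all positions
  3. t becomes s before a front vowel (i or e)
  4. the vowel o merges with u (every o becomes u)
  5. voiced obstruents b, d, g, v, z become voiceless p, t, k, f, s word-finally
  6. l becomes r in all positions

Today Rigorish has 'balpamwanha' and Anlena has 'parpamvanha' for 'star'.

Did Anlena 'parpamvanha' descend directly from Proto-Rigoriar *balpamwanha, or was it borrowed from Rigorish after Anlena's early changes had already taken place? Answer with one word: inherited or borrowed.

If inherited, *balpamwanha would pass through all of Anlena's changes:
Anlena: *balpamwanha > balpamvanha > palpamvanha > parpamvanha  (by unconditioned shift, unconditioned shift, unconditioned shift)
If borrowed from Rigorish 'balpamwanha' after the early changes, it would undergo only the recent ones:
  rule 4 (vowel merger): no change (balpamwanha)
  rule 5 (final devoicing): no change (balpamwanha)
  rule 6 (unconditioned shift): balpamwanha → barpamwanha
  ⇒ as a loan: barpamwanha
Anlena 'parpamvanha' matches the inherited outcome exactly, so it is an inherited cognate, not a loan.

inherited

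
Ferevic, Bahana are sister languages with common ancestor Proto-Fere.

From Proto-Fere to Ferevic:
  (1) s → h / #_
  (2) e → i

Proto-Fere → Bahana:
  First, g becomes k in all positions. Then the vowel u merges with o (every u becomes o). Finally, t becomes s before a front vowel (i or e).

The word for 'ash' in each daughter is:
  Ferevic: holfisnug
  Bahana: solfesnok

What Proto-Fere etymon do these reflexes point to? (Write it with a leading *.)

*solfesnug

Position 9: Ferevic has g, Bahana has k. Ferevic preserves g here (none of its changes turn any other segment into g), so the proto-segment is *g.
Position 5: Ferevic has i, Bahana has e. Bahana preserves e here (none of its changes turn any other segment into e), so the proto-segment is *e.
Position 1: Ferevic has h, Bahana has s. Taking the neighbouring segments as reconstructed: Ferevic h could go back to *s or *h; Bahana s can only go back to *s — the one source consistent with every daughter is *s.
Verify the candidate proto-form against each daughter:
Ferevic: *solfesnug > holfesnug > holfisnug  (by debuccalisation, vowel merger)
Bahana: *solfesnug
  solfesnug → solfesnuk   [unconditioned shift]
  solfesnuk → solfesnok   [vowel merger]
  solfesnok (rule 3 does not apply)
  giving Bahana solfesnok.
*solfesnug is the unique common source.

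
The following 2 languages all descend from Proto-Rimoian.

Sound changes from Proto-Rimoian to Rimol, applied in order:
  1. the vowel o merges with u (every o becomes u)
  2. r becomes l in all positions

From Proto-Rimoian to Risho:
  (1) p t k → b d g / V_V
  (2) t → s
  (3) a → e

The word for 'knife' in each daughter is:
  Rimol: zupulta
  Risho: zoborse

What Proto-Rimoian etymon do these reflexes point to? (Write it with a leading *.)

*zoporta

Position 6: Rimol has t, Risho has s. Rimol preserves t here (none of its changes turn any other segment into t), so the proto-segment is *t.
Position 7: Rimol has a, Risho has e. Rimol preserves a here (none of its changes turn any other segment into a), so the proto-segment is *a.
Verify the candidate proto-form against each daughter:
Rimol: *zoporta
  zoporta → zupurta   [vowel merger]
  zupurta → zupulta   [unconditioned shift]
  giving Rimol zupulta.
Risho: *zoporta > zoborta > zoborsa > zoborse  (by intervocalic voicing, unconditioned shift, vowel merger)
*zoporta is the unique common source.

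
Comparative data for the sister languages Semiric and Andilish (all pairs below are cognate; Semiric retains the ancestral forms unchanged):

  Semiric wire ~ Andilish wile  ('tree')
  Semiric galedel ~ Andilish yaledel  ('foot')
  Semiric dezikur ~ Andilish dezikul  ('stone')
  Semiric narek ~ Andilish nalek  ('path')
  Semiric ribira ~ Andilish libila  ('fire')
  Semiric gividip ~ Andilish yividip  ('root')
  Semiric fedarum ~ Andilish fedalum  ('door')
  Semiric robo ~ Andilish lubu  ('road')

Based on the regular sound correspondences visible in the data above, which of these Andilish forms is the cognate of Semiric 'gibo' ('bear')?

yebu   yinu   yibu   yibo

yibu

gividip ~ yividip — Semiric g corresponds to Andilish y word-initially before a front vowel.
robo ~ lubu — Semiric o corresponds to Andilish u word-finally.
Applying these to Semiric 'gibo':
  gibo → yibo   (g→y word-initially before a front vowel)
  yibo → yibu   (o→u word-finally)
So the Andilish cognate is 'yibu'.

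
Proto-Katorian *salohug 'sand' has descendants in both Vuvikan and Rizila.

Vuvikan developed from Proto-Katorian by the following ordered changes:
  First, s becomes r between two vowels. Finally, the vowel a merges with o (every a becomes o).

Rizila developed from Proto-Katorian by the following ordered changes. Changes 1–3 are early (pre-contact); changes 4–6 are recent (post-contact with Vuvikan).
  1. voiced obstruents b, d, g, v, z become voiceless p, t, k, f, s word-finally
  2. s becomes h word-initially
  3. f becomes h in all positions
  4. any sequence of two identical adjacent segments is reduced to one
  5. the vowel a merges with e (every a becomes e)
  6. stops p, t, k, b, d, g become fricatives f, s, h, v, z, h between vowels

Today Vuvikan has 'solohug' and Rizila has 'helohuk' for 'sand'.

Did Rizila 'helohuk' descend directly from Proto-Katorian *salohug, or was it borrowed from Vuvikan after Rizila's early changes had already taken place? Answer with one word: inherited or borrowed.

If inherited, *salohug would pass through all of Rizila's changes:
Rizila: start from *salohug.
  rule 1 (final devoicing): salohug → salohuk
  rule 2 (debuccalisation): salohuk → halohuk
  rule 3: no change — halohuk
  rule 4: no change — halohuk
  rule 5 (vowel merger): halohuk → helohuk
  rule 6: no change — helohuk
  ⇒ Rizila helohuk
If borrowed from Vuvikan 'solohug' after the early changes, it would undergo only the recent ones:
  rule 4 (degemination): no change (solohug)
  rule 5 (vowel merger): no change (solohug)
  rule 6 (intervocalic lenition): no change (solohug)
  ⇒ as a loan: solohug
Rizila 'helohuk' matches the inherited outcome exactly, so it is an inherited cognate, not a loan.

inherited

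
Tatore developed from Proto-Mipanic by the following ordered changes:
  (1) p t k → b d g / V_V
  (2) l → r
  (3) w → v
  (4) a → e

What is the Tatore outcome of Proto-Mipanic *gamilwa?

Tatore: start from *gamilwa.
  rule 1: no change — gamilwa
  rule 2 (unconditioned shift): gamilwa → gamirwa
  rule 3 (unconditioned shift): gamirwa → gamirva
  rule 4 (vowel merger): gamirva → gemirve
  ⇒ Tatore gemirve

gemirve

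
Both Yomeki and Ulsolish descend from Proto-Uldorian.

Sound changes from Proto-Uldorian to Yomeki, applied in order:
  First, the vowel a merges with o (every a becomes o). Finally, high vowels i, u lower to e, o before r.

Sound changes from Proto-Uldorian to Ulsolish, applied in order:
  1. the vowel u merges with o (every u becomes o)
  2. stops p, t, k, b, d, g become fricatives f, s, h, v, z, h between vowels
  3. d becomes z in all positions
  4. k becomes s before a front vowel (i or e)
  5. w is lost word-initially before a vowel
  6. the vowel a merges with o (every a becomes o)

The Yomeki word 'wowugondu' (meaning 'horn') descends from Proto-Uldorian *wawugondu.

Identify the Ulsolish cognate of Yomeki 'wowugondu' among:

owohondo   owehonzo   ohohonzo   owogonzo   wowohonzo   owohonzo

Ulsolish: *wawugondu
  wawugondu → wawogondo   [vowel merger]
  wawogondo → wawohondo   [intervocalic lenition]
  wawohondo → wawohonzo   [unconditioned shift]
  wawohonzo (rule 4 does not apply)
  wawohonzo → awohonzo   [glide loss]
  awohonzo → owohonzo   [vowel merger]
  giving Ulsolish owohonzo.

owohonzo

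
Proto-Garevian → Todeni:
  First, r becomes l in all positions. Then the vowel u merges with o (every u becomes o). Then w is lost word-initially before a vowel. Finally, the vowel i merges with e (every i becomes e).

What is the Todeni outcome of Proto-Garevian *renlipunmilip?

Todeni: *renlipunmilip
  renlipunmilip → lenlipunmilip   [unconditioned shift]
  lenlipunmilip → lenliponmilip   [vowel merger]
  lenliponmilip (rule 3 does not apply)
  lenliponmilip → lenleponmelep   [vowel merger]
  giving Todeni lenleponmelep.

lenleponmelep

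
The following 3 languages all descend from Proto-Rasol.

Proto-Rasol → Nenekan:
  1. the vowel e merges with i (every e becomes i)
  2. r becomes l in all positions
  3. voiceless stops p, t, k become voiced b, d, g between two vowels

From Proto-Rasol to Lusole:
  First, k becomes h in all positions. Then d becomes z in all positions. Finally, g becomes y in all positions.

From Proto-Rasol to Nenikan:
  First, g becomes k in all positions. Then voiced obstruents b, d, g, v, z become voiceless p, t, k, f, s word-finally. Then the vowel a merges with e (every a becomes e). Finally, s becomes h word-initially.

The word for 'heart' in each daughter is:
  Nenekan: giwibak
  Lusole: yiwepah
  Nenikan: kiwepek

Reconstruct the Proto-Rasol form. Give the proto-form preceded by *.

*giwepak

Position 6: Nenekan has a, Lusole has a, Nenikan has e. Nenekan preserves a here (none of its changes turn any other segment into a), so the proto-segment is *a.
Position 5: Nenekan has b, Lusole has p, Nenikan has p. Lusole preserves p here (none of its changes turn any other segment into p), so the proto-segment is *p.
This points to *giwepak. Verify forward in each daughter:
Nenekan: start from *giwepak.
  rule 1 (vowel merger): giwepak → giwipak
  rule 2: no change — giwipak
  rule 3 (intervocalic voicing): giwipak → giwibak
  ⇒ Nenekan giwibak
Lusole: *giwepak > giwepah > yiwepah  (by unconditioned shift, unconditioned shift)
Nenikan: *giwepak
  giwepak → kiwepak   [unconditioned shift]
  kiwepak (rule 2 does not apply)
  kiwepak → kiwepek   [vowel merger]
  kiwepek (rule 4 does not apply)
  giving Nenikan kiwepek.
No other proto-form is consistent with every reflex, so the reconstruction is *giwepak.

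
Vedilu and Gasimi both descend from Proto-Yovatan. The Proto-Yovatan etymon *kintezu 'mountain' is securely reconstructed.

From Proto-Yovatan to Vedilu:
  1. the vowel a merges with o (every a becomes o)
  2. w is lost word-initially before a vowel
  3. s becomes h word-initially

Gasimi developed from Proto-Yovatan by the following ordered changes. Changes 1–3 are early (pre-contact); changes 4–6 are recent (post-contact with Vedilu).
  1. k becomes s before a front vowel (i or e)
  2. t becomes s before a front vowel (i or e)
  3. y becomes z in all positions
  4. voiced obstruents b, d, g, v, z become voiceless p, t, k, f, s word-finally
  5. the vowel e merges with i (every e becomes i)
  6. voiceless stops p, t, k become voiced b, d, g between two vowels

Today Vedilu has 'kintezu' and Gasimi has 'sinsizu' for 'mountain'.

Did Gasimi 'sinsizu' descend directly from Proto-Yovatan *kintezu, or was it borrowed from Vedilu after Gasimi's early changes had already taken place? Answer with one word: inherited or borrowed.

inherited

If inherited, *kintezu would pass through all of Gasimi's changes:
Gasimi: *kintezu > sintezu > sinsezu > sinsizu  (by palatalisation, palatalisation, vowel merger)
If borrowed from Vedilu 'kintezu' after the early changes, it would undergo only the recent ones:
  rule 4 (final devoicing): no change (kintezu)
  rule 5 (vowel merger): kintezu → kintizu
  rule 6 (intervocalic voicing): no change (kintizu)
  ⇒ as a loan: kintizu
Gasimi 'sinsizu' matches the inherited outcome exactly, so it is an inherited cognate, not a loan.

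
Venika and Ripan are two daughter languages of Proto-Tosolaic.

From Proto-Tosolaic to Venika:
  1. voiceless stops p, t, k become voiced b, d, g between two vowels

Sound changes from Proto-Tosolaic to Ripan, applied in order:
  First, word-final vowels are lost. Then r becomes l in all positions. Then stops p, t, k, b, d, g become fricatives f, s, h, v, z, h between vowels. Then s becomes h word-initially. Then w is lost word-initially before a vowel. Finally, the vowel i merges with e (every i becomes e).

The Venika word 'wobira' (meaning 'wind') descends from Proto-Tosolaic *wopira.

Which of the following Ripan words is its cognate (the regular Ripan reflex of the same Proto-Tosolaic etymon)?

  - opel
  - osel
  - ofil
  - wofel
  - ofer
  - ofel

Ripan: *wopira
  wopira → wopir   [apocope]
  wopir → wopil   [unconditioned shift]
  wopil → wofil   [intervocalic lenition]
  wofil (rule 4 does not apply)
  wofil → ofil   [glide loss]
  ofil → ofel   [vowel merger]
  giving Ripan ofel.
The other candidates each miss or misapply at least one Ripan change.

ofel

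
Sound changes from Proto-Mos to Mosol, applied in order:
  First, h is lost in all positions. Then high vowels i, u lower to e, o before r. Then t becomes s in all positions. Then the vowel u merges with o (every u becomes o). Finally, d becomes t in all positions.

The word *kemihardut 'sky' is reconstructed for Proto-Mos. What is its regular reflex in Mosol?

kemiartos

Mosol: *kemihardut
  kemihardut → kemiardut   [h-loss]
  kemiardut (rule 2 does not apply)
  kemiardut → kemiardus   [unconditioned shift]
  kemiardus → kemiardos   [vowel merger]
  kemiardos → kemiartos   [unconditioned shift]
  giving Mosol kemiartos.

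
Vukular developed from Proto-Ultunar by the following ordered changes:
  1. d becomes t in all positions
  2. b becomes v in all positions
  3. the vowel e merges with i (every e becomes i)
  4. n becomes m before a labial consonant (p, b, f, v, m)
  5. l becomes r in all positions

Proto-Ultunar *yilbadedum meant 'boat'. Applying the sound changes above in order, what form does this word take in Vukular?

Vukular: *yilbadedum
  yilbadedum → yilbatetum   [unconditioned shift]
  yilbatetum → yilvatetum   [unconditioned shift]
  yilvatetum → yilvatitum   [vowel merger]
  yilvatitum (rule 4 does not apply)
  yilvatitum → yirvatitum   [unconditioned shift]
  giving Vukular yirvatitum.

yirvatitum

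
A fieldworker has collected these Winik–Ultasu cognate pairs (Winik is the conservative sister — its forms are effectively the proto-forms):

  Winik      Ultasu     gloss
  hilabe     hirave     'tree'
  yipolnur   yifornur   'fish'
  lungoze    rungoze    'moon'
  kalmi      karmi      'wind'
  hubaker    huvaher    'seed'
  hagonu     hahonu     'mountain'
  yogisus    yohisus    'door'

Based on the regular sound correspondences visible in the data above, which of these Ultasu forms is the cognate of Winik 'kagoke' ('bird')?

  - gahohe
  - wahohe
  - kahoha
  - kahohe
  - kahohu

kahohe

hagonu ~ hahonu — Winik g corresponds to Ultasu h between vowels (before a back vowel).
hubaker ~ huvaher — Winik k corresponds to Ultasu h between vowels (before a front vowel).
Applying these to Winik 'kagoke':
  kagoke → kahoke   (g→h between vowels (before a back vowel))
  kahoke → kahohe   (k→h between vowels (before a front vowel))
So the Ultasu cognate is 'kahohe'.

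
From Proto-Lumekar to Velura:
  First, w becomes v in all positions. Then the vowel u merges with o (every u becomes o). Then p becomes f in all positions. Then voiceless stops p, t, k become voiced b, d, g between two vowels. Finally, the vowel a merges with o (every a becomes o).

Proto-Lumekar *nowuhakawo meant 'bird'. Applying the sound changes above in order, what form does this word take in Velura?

novohogovo

Velura: *nowuhakawo > novuhakavo > novohakavo > novohagavo > novohogovo  (by unconditioned shift, vowel merger, intervocalic voicing, vowel merger)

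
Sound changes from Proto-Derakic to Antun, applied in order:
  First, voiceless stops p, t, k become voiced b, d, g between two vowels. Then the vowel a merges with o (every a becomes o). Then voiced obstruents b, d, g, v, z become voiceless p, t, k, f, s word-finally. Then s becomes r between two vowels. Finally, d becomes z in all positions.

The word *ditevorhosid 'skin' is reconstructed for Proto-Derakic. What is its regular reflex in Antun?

Antun: *ditevorhosid
  ditevorhosid → didevorhosid   [intervocalic voicing]
  didevorhosid (rule 2 does not apply)
  didevorhosid → didevorhosit   [final devoicing]
  didevorhosit → didevorhorit   [rhotacism]
  didevorhorit → zizevorhorit   [unconditioned shift]
  giving Antun zizevorhorit.

zizevorhorit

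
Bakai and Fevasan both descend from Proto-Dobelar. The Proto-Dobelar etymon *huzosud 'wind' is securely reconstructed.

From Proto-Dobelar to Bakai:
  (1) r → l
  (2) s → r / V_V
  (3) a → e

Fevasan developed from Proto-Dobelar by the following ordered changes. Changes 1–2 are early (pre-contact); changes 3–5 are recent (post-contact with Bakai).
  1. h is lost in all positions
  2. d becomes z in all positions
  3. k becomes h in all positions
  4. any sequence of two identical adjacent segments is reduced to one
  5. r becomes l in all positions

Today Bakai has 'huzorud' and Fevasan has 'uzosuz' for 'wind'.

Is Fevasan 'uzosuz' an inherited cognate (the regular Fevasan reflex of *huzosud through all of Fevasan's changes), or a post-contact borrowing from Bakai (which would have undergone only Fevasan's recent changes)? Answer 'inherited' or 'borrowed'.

inherited

If inherited, *huzosud would pass through all of Fevasan's changes:
Fevasan: *huzosud > uzosud > uzosuz  (by h-loss, unconditioned shift)
If borrowed from Bakai 'huzorud' after the early changes, it would undergo only the recent ones:
  rule 3 (unconditioned shift): no change (huzorud)
  rule 4 (degemination): no change (huzorud)
  rule 5 (unconditioned shift): huzorud → huzolud
  ⇒ as a loan: huzolud
Fevasan 'uzosuz' matches the inherited outcome exactly, so it is an inherited cognate, not a loan.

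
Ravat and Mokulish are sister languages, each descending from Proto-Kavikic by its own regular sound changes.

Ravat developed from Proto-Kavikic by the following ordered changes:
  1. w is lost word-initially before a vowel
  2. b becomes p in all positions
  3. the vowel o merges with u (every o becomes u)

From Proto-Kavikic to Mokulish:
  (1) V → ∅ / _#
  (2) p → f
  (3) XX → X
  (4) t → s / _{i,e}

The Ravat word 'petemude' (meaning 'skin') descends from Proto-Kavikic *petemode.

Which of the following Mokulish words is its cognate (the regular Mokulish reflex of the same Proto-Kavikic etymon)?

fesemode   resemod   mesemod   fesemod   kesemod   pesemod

fesemod

Mokulish: start from *petemode.
  rule 1 (apocope): petemode → petemod
  rule 2 (unconditioned shift): petemod → fetemod
  rule 3: no change — fetemod
  rule 4 (palatalisation): fetemod → fesemod
  ⇒ Mokulish fesemod
Among the options, 'fesemod' alone shows every Mokulish change applied in order.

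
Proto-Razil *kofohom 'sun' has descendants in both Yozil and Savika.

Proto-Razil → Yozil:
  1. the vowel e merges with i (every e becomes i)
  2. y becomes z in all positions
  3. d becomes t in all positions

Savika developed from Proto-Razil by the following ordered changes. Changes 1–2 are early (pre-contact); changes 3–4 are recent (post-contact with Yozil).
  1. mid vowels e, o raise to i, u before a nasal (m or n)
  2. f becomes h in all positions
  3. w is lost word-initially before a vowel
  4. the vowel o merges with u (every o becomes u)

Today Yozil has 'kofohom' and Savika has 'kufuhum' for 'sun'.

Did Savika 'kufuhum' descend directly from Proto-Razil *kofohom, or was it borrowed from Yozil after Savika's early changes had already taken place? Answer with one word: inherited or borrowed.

borrowed

If inherited, *kofohom would pass through all of Savika's changes:
Savika: *kofohom > kofohum > kohohum > kuhuhum  (by pre-nasal raising, unconditioned shift, vowel merger)
If borrowed from Yozil 'kofohom' after the early changes, it would undergo only the recent ones:
  rule 3 (glide loss): no change (kofohom)
  rule 4 (vowel merger): kofohom → kufuhum
  ⇒ as a loan: kufuhum
Savika 'kufuhum' matches the loan outcome 'kufuhum', not the inherited 'kuhuhum' — it skipped the early Savika changes, so it was borrowed from Yozil.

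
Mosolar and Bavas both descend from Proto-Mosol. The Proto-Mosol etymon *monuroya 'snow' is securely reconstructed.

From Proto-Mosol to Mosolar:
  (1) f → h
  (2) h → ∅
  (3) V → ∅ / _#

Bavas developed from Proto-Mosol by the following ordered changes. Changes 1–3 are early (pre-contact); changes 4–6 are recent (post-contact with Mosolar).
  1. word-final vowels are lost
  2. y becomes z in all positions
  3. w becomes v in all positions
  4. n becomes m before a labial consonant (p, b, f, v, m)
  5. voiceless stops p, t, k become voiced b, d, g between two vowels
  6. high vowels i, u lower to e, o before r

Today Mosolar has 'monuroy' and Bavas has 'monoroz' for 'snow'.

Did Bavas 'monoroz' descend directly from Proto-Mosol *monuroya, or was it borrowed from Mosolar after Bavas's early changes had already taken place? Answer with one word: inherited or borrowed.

inherited

If inherited, *monuroya would pass through all of Bavas's changes:
Bavas: *monuroya
  monuroya → monuroy   [apocope]
  monuroy → monuroz   [unconditioned shift]
  monuroz (rule 3 does not apply)
  monuroz (rule 4 does not apply)
  monuroz (rule 5 does not apply)
  monuroz → monoroz   [pre-rhotic lowering]
  giving Bavas monoroz.
If borrowed from Mosolar 'monuroy' after the early changes, it would undergo only the recent ones:
  rule 4 (nasal place assimilation): no change (monuroy)
  rule 5 (intervocalic voicing): no change (monuroy)
  rule 6 (pre-rhotic lowering): monuroy → monoroy
  ⇒ as a loan: monoroy
Bavas 'monoroz' matches the inherited outcome exactly, so it is an inherited cognate, not a loan.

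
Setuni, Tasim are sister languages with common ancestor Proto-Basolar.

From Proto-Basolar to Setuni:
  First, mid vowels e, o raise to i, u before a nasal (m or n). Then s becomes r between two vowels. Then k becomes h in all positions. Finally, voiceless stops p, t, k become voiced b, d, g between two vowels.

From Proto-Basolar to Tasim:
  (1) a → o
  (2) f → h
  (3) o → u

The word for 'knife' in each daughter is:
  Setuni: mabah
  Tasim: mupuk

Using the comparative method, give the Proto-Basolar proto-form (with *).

*mapak

Position 4: Setuni has a, Tasim has u. Setuni preserves a here (none of its changes turn any other segment into a), so the proto-segment is *a.
Position 3: Setuni has b, Tasim has p. Tasim preserves p here (none of its changes turn any other segment into p), so the proto-segment is *p.
Position 5: Setuni has h, Tasim has k. Tasim preserves k here (none of its changes turn any other segment into k), so the proto-segment is *k.
This points to *mapak. Verify forward in each daughter:
Setuni: start from *mapak.
  rule 1: no change — mapak
  rule 2: no change — mapak
  rule 3 (unconditioned shift): mapak → mapah
  rule 4 (intervocalic voicing): mapah → mabah
  ⇒ Setuni mabah
Tasim: *mapak > mopok > mupuk  (by vowel merger, vowel merger)
*mapak is the unique common source.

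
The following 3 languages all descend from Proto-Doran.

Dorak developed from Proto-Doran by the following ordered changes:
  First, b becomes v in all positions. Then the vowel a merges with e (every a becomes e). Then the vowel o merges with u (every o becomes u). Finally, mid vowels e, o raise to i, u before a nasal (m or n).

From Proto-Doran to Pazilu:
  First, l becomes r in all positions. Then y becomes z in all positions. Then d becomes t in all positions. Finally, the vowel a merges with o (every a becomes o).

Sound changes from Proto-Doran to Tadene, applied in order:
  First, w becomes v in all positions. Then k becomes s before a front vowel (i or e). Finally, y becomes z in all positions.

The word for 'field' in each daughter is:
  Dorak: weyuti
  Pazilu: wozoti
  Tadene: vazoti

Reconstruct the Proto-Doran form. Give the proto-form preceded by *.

*wayoti

Position 1: Dorak has w, Pazilu has w, Tadene has v. Dorak preserves w here (none of its changes turn any other segment into w), so the proto-segment is *w.
Position 3: Dorak has y, Pazilu has z, Tadene has z. Dorak preserves y here (none of its changes turn any other segment into y), so the proto-segment is *y.
This points to *wayoti. Verify forward in each daughter:
Dorak: *wayoti > weyoti > weyuti  (by vowel merger, vowel merger)
Pazilu: start from *wayoti.
  rule 1: no change — wayoti
  rule 2 (unconditioned shift): wayoti → wazoti
  rule 3: no change — wazoti
  rule 4 (vowel merger): wazoti → wozoti
  ⇒ Pazilu wozoti
Tadene: *wayoti
  wayoti → vayoti   [unconditioned shift]
  vayoti (rule 2 does not apply)
  vayoti → vazoti   [unconditioned shift]
  giving Tadene vazoti.
*wayoti is the unique common source.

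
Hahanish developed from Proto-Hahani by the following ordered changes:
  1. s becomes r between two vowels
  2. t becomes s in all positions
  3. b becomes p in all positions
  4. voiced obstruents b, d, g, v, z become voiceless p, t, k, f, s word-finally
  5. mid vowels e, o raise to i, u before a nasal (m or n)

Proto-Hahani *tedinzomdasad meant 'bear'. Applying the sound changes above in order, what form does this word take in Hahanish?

Hahanish: *tedinzomdasad
  tedinzomdasad → tedinzomdarad   [rhotacism]
  tedinzomdarad → sedinzomdarad   [unconditioned shift]
  sedinzomdarad (rule 3 does not apply)
  sedinzomdarad → sedinzomdarat   [final devoicing]
  sedinzomdarat → sedinzumdarat   [pre-nasal raising]
  giving Hahanish sedinzumdarat.

sedinzumdarat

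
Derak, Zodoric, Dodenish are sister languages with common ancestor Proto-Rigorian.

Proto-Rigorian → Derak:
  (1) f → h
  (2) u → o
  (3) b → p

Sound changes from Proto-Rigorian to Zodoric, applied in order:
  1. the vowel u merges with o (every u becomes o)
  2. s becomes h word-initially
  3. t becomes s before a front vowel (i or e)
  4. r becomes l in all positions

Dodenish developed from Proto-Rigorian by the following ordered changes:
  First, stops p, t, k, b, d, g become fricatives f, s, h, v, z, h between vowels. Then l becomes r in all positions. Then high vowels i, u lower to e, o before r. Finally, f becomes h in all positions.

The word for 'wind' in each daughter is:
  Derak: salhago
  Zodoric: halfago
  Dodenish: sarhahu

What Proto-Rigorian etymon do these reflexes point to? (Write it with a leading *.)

Position 1: Derak has s, Zodoric has h, Dodenish has s. Derak preserves s here (none of its changes turn any other segment into s), so the proto-segment is *s.
Position 3: Derak has l, Zodoric has l, Dodenish has r. Derak preserves l here (none of its changes turn any other segment into l), so the proto-segment is *l.
Position 7: Derak has o, Zodoric has o, Dodenish has u. Dodenish preserves u here (none of its changes turn any other segment into u), so the proto-segment is *u.
Verify the candidate proto-form against each daughter:
Derak: *salfagu
  salfagu → salhagu   [unconditioned shift]
  salhagu → salhago   [vowel merger]
  salhago (rule 3 does not apply)
  giving Derak salhago.
Zodoric: *salfagu
  salfagu → salfago   [vowel merger]
  salfago → halfago   [debuccalisation]
  halfago (rule 3 does not apply)
  halfago (rule 4 does not apply)
  giving Zodoric halfago.
Dodenish: *salfagu > salfahu > sarfahu > sarhahu  (by intervocalic lenition, unconditioned shift, unconditioned shift)
No other proto-form is consistent with every reflex, so the reconstruction is *salfagu.

*salfagu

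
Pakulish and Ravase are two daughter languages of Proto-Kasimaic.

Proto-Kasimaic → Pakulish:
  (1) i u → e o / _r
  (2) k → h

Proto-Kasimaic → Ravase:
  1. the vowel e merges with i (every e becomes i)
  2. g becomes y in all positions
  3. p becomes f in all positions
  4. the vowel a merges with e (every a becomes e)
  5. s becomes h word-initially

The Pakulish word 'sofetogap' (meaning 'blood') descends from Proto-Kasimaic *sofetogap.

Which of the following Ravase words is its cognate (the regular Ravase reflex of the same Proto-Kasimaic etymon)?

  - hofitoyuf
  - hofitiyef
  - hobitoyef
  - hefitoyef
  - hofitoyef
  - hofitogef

hofitoyef

Ravase: *sofetogap
  sofetogap → sofitogap   [vowel merger]
  sofitogap → sofitoyap   [unconditioned shift]
  sofitoyap → sofitoyaf   [unconditioned shift]
  sofitoyaf → sofitoyef   [vowel merger]
  sofitoyef → hofitoyef   [debuccalisation]
  giving Ravase hofitoyef.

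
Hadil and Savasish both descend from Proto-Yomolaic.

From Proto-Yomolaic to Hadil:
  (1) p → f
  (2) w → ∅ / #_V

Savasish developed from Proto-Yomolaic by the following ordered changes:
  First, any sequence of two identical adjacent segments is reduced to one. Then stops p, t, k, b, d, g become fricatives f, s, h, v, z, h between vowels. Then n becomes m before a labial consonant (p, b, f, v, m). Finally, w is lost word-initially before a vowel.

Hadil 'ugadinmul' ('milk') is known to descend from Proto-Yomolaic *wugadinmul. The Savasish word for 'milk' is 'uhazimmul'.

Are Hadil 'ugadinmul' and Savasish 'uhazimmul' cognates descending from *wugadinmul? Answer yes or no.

Derive the expected Savasish reflex of *wugadinmul:
Savasish: *wugadinmul > wuhazinmul > wuhazimmul > uhazimmul  (by intervocalic lenition, nasal place assimilation, glide loss)
Savasish 'uhazimmul' matches the regular reflex exactly, so the pair is cognate.

yes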